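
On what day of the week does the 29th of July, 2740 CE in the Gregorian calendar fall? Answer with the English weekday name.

Monday

2722034 ≡ 0 (mod 7); counting from Monday = 0 gives Monday.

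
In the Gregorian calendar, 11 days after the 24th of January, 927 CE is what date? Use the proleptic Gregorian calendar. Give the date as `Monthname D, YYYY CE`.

JDN of the 24th of January, 927 CE = 2059663.
2059663 + 11 = 2059674.
JDN 2059674 in the Gregorian calendar is February 4, 927 CE.

February 4, 927 CE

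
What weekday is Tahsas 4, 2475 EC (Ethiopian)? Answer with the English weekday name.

Equivalently 16 December 2482 Gregorian, JDN 2627942.
2627942 ≡ 2 (mod 7); counting from Monday = 0 gives Wednesday.

Wednesday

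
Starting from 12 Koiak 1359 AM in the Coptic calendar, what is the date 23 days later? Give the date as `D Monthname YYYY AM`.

5 Tobi 1359 AM

JDN of 12 Koiak 1359 AM = 2321140.
2321140 + 23 = 2321163.
JDN 2321163 in the Coptic calendar is 5 Tobi 1359 AM.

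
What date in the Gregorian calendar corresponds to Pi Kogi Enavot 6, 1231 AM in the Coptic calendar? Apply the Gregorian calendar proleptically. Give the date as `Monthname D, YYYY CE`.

Both dates share Julian Day Number 2274652; in the Gregorian calendar that is 8 September 1515 CE.

September 8, 1515 CE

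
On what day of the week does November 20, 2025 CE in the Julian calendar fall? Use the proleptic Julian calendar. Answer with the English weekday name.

Wednesday

In the Gregorian calendar this is 3 December 2025 (JDN 2461013).
Since JDN mod 7 = 2 (0 = Monday), the day is Wednesday.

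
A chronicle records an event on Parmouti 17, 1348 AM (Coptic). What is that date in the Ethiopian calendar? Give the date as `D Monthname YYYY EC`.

Julian Day Number of the source date = 2317248.
Converting JDN 2317248 to the Ethiopian calendar gives 17 Miyazya 1624 EC.

17 Miyazya 1624 EC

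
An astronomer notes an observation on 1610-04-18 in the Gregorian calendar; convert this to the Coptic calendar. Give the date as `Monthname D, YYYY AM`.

Julian Day Number of the source date = 2309208.
Converting JDN 2309208 to the Coptic calendar gives 13 Parmouti 1326 AM.

Parmouti 13, 1326 AM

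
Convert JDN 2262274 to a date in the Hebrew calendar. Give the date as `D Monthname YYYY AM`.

15 Cheshvan 5242 AM

The proleptic Gregorian equivalent of JDN 2262274 is 17 October 1481.
In the Hebrew calendar that day is 15 Cheshvan 5242 AM.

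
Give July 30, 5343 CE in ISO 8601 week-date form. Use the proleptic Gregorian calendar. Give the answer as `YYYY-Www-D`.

The weekday is Tuesday (ISO weekday 2).
That Tuesday belongs to ISO week 31 of ISO year 5343.

5343-W31-2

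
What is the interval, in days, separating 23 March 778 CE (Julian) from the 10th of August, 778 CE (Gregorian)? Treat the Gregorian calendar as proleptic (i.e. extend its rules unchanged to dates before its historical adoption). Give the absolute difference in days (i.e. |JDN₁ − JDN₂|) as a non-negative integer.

First date → JDN 2005304; second date → JDN 2005440.
The interval is |2005304 − 2005440| = 136 days.

136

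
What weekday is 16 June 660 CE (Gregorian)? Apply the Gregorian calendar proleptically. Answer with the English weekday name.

1962287 ≡ 5 (mod 7); counting from Monday = 0 gives Saturday.

Saturday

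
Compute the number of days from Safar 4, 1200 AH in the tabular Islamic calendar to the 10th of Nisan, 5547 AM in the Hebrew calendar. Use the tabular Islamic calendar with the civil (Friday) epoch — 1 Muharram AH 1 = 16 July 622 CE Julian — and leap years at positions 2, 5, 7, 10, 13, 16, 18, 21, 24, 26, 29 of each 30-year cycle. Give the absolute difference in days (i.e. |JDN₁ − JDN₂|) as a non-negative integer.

477

JDN of the first date = 2373359.
JDN of the second date = 2373836.
|2373836 − 2373359| = 477.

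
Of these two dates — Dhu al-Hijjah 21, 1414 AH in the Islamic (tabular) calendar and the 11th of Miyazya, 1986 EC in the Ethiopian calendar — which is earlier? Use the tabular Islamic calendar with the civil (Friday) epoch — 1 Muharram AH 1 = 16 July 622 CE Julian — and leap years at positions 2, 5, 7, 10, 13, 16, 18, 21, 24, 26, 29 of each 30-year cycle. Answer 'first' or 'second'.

Converting both to JDN: 2449505 vs 2449462; the smaller is the second.

second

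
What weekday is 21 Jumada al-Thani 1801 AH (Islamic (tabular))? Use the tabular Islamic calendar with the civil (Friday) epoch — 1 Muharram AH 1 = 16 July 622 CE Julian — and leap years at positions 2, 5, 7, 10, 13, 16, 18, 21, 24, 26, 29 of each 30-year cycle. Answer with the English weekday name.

Thursday

In the Gregorian calendar this is 29 May 2369 (JDN 2586468).
2586468 ≡ 3 (mod 7); counting from Monday = 0 gives Thursday.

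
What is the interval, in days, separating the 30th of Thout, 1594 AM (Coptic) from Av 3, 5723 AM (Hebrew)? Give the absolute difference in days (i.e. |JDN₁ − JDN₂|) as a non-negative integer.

31333

First date → JDN 2406902; second date → JDN 2438235.
The interval is |2406902 − 2438235| = 31333 days.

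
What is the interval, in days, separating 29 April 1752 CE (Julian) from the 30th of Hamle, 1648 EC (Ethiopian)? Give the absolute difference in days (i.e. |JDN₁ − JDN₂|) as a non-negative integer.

34978

JDN of the first date = 2361095.
JDN of the second date = 2326117.
|2326117 − 2361095| = 34978.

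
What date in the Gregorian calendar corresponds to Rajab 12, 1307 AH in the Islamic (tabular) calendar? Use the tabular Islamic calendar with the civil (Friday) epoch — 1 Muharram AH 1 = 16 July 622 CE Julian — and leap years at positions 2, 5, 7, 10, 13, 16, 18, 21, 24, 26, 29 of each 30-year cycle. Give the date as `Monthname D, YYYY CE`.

Both dates share Julian Day Number 2411431; in the Gregorian calendar that is 4 March 1890 CE.

March 4, 1890 CE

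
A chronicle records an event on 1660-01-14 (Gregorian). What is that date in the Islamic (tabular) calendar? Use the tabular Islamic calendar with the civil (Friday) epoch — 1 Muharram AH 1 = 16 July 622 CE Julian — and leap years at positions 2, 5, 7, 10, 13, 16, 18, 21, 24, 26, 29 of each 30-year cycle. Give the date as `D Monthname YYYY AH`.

1 Jumada al-Awwal 1070 AH

Both dates share Julian Day Number 2327376; in the tabular Islamic calendar that is 1 Jumada al-Awwal 1070 AH.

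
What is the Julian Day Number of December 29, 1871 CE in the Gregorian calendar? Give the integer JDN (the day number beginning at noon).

JDN 2400001 is 17 November 1858 CE (Gregorian), MJD 0; the target day is +4790 days from there, so JDN = 2404791.

2404791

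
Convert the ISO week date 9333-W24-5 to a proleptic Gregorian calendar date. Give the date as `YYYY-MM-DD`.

9333-06-12

ISO week 1 of 9333 is the week containing the first Thursday of 9333.
Week 24, day 5 (Friday) lands on 9333-06-12.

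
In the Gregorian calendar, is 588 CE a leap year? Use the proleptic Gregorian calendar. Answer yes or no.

588 is divisible by 4 and not by 100, so it is a leap year.

yes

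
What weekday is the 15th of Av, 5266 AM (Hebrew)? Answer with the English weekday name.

Wednesday

In the proleptic Gregorian calendar this is 15 August 1506 (JDN 2271341).
2271341 ≡ 2 (mod 7); counting from Monday = 0 gives Wednesday.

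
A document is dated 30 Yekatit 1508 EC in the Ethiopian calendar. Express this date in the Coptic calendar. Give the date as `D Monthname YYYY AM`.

Both dates share Julian Day Number 2274832; in the Coptic calendar that is 30 Meshir 1232 AM.

30 Meshir 1232 AM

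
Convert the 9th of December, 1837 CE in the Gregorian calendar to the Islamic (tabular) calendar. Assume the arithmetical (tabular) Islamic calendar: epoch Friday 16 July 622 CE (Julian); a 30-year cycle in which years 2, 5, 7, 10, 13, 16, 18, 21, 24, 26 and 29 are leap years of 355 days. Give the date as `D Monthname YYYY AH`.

11 Ramadan 1253 AH

Julian Day Number of the source date = 2392353.
Converting JDN 2392353 to the tabular Islamic calendar gives 11 Ramadan 1253 AH.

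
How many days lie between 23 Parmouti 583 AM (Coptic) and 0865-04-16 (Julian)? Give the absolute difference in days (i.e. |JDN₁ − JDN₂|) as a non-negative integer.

732

JDN of the first date = 2037837.
JDN of the second date = 2037105.
|2037105 − 2037837| = 732.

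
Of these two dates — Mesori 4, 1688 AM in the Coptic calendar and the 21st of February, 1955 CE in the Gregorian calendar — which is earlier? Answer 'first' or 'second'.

The two dates have Julian Day Numbers 2441540 and 2435160 respectively.
Since 2435160 < 2441540, the second date comes first.

second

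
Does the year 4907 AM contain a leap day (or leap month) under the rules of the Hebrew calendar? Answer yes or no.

Hebrew year 4907 is year 5 of its 19-year Metonic cycle; leap years are at positions 3, 6, 8, 11, 14, 17, 19, so it is a common year (12 months).

no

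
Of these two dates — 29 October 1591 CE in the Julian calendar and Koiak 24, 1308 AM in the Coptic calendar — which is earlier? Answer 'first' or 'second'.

first

Converting both to JDN: 2302472 vs 2302525; the smaller is the first.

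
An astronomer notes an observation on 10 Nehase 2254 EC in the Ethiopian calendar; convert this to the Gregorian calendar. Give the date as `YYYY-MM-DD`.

Julian Day Number of the source date = 2547468.
Converting JDN 2547468 to the Gregorian calendar gives 18 August 2262 CE.

2262-08-18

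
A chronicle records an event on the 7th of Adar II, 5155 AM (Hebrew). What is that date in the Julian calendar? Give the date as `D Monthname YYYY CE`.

Julian Day Number of the source date = 2230640.
Converting JDN 2230640 to the Julian calendar gives 28 February 1395 CE.

28 February 1395 CE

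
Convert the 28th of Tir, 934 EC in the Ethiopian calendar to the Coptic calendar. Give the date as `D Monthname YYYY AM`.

28 Tobi 658 AM

The source date corresponds to 28 January 942 in the proleptic Gregorian calendar (JDN 2065146).
That day falls on 28 Tobi 658 AM in the Coptic calendar.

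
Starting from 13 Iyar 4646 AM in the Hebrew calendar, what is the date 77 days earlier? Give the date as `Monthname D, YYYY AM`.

Shevat 25, 4646 AM

JDN of 13 Iyar 4646 AM = 2044780.
2044780 − 77 = 2044703.
JDN 2044703 in the Hebrew calendar is Shevat 25, 4646 AM.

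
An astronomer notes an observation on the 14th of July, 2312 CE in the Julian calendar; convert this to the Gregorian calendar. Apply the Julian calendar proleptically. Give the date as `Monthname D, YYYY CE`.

July 30, 2312 CE

The Julian–Gregorian offset here is 16 days (Julian trailing).
14 July 2312 Julian + 16 days → 30 July 2312 Gregorian.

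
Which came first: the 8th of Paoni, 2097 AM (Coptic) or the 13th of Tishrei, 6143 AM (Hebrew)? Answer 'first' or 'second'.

first

First date → JDN 2590871; second date → JDN 2591331.
JDN 2590871 < JDN 2591331, so the first date is earlier.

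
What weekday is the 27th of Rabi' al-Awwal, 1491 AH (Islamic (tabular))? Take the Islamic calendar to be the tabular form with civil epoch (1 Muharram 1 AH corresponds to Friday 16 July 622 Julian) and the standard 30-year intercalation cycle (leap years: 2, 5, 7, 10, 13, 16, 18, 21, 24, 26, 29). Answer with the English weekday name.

This is JDN 2476531 (29 May 2068 Gregorian).
Since JDN mod 7 = 1 (0 = Monday), the day is Tuesday.

Tuesday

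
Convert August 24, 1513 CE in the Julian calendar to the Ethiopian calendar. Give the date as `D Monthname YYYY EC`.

The source date corresponds to 3 September 1513 in the proleptic Gregorian calendar (JDN 2273917).
That day falls on 1 Pagume 1505 EC in the Ethiopian calendar.

1 Pagume 1505 EC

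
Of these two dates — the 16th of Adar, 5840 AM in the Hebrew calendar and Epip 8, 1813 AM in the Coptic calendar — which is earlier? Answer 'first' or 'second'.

First date → JDN 2480831; second date → JDN 2487170.
JDN 2480831 < JDN 2487170, so the first date is earlier.

first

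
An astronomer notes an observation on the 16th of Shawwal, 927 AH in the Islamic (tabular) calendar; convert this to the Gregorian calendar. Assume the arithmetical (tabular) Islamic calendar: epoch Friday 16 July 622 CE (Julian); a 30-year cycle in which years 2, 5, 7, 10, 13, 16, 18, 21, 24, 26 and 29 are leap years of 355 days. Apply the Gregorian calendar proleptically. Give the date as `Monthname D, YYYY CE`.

Both dates share Julian Day Number 2276865; in the Gregorian calendar that is 29 September 1521 CE.

September 29, 1521 CE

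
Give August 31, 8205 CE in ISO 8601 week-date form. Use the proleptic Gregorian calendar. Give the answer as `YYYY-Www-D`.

The weekday is Saturday (ISO weekday 6).
That Saturday belongs to ISO week 35 of ISO year 8205.

8205-W35-6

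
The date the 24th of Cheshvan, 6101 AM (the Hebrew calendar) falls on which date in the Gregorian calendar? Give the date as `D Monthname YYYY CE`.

15 November 2340 CE

Julian Day Number of the source date = 2576046.
Converting JDN 2576046 to the Gregorian calendar gives 15 November 2340 CE.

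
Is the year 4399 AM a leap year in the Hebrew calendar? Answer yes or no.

no

Hebrew year 4399 is year 10 of its 19-year Metonic cycle; leap years are at positions 3, 6, 8, 11, 14, 17, 19, so it is a common year (12 months).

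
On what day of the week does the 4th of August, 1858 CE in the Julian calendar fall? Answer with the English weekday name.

This is JDN 2399908 (16 August 1858 Gregorian).
2399908 ≡ 0 (mod 7); counting from Monday = 0 gives Monday.

Monday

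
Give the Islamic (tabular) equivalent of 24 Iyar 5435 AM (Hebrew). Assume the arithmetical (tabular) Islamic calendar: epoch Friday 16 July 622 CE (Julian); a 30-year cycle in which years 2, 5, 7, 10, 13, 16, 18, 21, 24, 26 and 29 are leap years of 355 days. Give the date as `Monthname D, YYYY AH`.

The source date corresponds to 20 May 1675 in the Gregorian calendar (JDN 2332981).
That day falls on 24 Safar 1086 AH in the tabular Islamic calendar.

Safar 24, 1086 AH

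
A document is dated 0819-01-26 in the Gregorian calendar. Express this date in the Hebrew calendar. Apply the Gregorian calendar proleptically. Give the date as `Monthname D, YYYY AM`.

Julian Day Number of the source date = 2020219.
Converting JDN 2020219 to the Hebrew calendar gives 22 Shevat 4579 AM.

Shevat 22, 4579 AM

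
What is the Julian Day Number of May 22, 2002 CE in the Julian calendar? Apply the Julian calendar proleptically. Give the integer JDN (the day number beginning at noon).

In the Gregorian calendar the same day is 4 June 2002.
JDN 2451545 is 1 January 2000 CE (Gregorian); the target day is +885 days from there, so JDN = 2452430.

2452430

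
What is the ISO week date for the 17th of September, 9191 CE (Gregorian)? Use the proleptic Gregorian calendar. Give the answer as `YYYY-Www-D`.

The weekday is Tuesday (ISO weekday 2).
That Tuesday belongs to ISO week 38 of ISO year 9191.

9191-W38-2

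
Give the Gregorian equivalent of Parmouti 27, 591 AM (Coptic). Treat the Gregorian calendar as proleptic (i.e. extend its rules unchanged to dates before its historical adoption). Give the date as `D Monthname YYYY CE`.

Both dates share Julian Day Number 2040763; in the Gregorian calendar that is 26 April 875 CE.

26 April 875 CE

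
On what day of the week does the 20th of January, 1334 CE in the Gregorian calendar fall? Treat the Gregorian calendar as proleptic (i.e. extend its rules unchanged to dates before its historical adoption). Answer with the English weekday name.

2208313 ≡ 2 (mod 7); counting from Monday = 0 gives Wednesday.

Wednesday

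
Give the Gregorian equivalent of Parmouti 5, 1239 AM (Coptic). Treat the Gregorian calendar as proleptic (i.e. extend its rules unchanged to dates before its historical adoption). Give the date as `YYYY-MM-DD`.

1523-04-10

Julian Day Number of the source date = 2277423.
Converting JDN 2277423 to the Gregorian calendar gives 10 April 1523 CE.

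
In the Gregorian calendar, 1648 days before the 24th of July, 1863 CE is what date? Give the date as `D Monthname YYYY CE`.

18 January 1859 CE

JDN of the 24th of July, 1863 CE = 2401711.
2401711 − 1648 = 2400063.
JDN 2400063 in the Gregorian calendar is 18 January 1859 CE.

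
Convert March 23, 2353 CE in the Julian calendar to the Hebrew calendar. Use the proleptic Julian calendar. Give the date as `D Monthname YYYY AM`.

4 Nisan 6113 AM

The source date corresponds to 8 April 2353 in the Gregorian calendar (JDN 2580573).
That day falls on 4 Nisan 6113 AM in the Hebrew calendar.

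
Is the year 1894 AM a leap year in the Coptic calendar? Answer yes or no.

1894 mod 4 = 2; in the Coptic calendar a year is leap when year mod 4 = 3, so it is a common year.

no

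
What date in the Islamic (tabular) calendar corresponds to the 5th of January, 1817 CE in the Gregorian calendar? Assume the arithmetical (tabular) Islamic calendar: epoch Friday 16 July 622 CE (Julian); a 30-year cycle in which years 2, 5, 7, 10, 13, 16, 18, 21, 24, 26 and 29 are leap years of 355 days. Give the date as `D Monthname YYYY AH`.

16 Safar 1232 AH

Both dates share Julian Day Number 2384710; in the tabular Islamic calendar that is 16 Safar 1232 AH.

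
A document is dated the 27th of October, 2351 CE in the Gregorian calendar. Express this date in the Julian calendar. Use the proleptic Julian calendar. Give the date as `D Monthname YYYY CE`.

11 October 2351 CE

At this point the Julian calendar is 16 days behind the Gregorian.
27 October 2351 Gregorian − 16 days → 11 October 2351 Julian.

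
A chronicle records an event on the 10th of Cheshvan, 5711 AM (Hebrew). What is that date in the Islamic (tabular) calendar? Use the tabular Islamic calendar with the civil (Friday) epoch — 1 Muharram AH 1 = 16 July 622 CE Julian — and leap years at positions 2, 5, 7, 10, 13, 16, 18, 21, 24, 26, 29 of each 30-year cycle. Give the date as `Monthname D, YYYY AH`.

Muharram 9, 1370 AH

Julian Day Number of the source date = 2433576.
Converting JDN 2433576 to the tabular Islamic calendar gives 9 Muharram 1370 AH.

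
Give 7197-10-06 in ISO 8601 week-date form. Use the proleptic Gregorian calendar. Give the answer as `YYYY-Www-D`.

The weekday is Monday (ISO weekday 1).
That Monday belongs to ISO week 41 of ISO year 7197.

7197-W41-1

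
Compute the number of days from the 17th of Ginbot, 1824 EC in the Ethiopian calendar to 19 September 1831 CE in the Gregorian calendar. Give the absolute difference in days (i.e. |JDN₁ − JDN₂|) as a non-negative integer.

First date → JDN 2390328; second date → JDN 2390080.
The interval is |2390328 − 2390080| = 248 days.

248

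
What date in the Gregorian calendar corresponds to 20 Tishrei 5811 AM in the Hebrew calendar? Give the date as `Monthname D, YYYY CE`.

Julian Day Number of the source date = 2470086.
Converting JDN 2470086 to the Gregorian calendar gives 6 October 2050 CE.

October 6, 2050 CE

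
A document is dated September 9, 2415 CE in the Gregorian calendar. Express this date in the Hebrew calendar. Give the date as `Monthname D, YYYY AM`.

Julian Day Number of the source date = 2603372.
Converting JDN 2603372 to the Hebrew calendar gives 4 Elul 6175 AM.

Elul 4, 6175 AM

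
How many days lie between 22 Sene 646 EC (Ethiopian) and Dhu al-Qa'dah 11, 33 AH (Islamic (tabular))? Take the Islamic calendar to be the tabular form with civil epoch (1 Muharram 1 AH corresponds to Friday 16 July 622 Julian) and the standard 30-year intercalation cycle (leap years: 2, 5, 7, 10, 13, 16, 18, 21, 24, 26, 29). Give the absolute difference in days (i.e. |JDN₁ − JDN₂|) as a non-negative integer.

13

First date → JDN 1960098; second date → JDN 1960085.
The interval is |1960098 − 1960085| = 13 days.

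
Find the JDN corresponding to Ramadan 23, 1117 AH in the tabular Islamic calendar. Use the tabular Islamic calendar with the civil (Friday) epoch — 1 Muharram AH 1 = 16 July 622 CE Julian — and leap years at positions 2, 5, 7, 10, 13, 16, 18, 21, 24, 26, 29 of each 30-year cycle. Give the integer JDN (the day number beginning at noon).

Equivalently 8 January 1706 (Gregorian).
JDN 2451545 is 1 January 2000 CE (Gregorian); the target day is −107374 days from there, so JDN = 2344171.

2344171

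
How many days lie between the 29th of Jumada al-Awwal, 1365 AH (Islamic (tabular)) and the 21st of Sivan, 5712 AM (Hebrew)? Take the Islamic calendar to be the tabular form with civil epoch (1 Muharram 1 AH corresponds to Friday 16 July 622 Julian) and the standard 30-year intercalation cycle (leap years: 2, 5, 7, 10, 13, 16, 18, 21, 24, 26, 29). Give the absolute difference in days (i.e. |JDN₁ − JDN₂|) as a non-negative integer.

2236

First date → JDN 2431942; second date → JDN 2434178.
The interval is |2431942 − 2434178| = 2236 days.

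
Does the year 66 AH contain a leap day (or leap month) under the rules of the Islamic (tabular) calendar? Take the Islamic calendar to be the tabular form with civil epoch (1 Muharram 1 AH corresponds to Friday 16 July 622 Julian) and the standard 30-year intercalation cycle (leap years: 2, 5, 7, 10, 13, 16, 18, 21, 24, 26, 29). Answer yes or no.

Year 66 AH is year 6 of its 30-year cycle; leap positions are 2, 5, 7, 10, 13, 16, 18, 21, 24, 26, 29, so it is a common year (354 days).

no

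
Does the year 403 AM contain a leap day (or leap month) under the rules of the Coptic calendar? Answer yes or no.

403 mod 4 = 3; in the Coptic calendar a year is leap when year mod 4 = 3, so it is a leap year.

yes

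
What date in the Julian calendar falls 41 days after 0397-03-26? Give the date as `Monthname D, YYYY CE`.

May 6, 397 CE

Counting 41 days forward from JDN 1866147 reaches JDN 1866188, which is May 6, 397 CE.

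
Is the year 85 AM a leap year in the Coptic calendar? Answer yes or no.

85 mod 4 = 1; in the Coptic calendar a year is leap when year mod 4 = 3, so it is a common year.

no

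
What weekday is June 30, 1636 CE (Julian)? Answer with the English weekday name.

Thursday

In the Gregorian calendar this is 10 July 1636 (JDN 2318788).
JDN 2318788 mod 7 = 3, and JDN 0 was a Monday, so this is a Thursday.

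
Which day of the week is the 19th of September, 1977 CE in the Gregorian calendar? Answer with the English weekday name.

Since JDN mod 7 = 0 (0 = Monday), the day is Monday.

Monday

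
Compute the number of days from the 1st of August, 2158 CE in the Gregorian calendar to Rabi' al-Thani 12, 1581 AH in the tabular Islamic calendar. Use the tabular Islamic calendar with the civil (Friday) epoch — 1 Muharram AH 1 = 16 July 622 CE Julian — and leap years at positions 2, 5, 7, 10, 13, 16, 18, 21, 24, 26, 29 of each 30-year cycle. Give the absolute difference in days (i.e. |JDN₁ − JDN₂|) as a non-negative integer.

1027

JDN of the first date = 2509466.
JDN of the second date = 2508439.
|2508439 − 2509466| = 1027.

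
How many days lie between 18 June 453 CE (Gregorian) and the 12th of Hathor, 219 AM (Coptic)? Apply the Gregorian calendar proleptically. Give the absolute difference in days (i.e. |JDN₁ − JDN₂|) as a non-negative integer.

JDN of the first date = 1886684.
JDN of the second date = 1904725.
|1904725 − 1886684| = 18041.

18041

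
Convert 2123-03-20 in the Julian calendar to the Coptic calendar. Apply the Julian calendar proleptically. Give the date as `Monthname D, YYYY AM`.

Paremhat 24, 1839 AM

Both dates share Julian Day Number 2496562; in the Coptic calendar that is 24 Paremhat 1839 AM.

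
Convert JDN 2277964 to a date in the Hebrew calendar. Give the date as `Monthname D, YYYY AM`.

JDN 2277964 is 2 October 1524 in the proleptic Gregorian calendar.
In the Hebrew calendar that day is Tishrei 25, 5285 AM.

Tishrei 25, 5285 AM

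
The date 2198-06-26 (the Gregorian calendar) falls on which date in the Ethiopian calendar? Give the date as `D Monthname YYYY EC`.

Julian Day Number of the source date = 2524040.
Converting JDN 2524040 to the Ethiopian calendar gives 18 Sene 2190 EC.

18 Sene 2190 EC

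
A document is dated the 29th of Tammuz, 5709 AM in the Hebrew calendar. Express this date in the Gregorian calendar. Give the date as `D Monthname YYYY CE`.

26 July 1949 CE

Julian Day Number of the source date = 2433124.
Converting JDN 2433124 to the Gregorian calendar gives 26 July 1949 CE.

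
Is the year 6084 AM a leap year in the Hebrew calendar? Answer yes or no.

Hebrew year 6084 is year 4 of its 19-year Metonic cycle; leap years are at positions 3, 6, 8, 11, 14, 17, 19, so it is a common year (12 months).

no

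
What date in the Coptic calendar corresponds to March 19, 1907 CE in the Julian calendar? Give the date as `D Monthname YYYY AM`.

23 Paremhat 1623 AM

Julian Day Number of the source date = 2417667.
Converting JDN 2417667 to the Coptic calendar gives 23 Paremhat 1623 AM.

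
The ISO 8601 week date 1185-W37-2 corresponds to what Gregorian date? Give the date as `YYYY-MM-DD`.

1185-09-10

ISO week 1 of 1185 is the week containing the first Thursday of 1185.
Week 37, day 2 (Tuesday) lands on 1185-09-10.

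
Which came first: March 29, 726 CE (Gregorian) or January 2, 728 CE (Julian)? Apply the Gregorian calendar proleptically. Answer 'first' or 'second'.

first

Converting both to JDN: 1986313 vs 1986961; the smaller is the first.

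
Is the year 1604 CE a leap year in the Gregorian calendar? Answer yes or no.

yes

1604 is divisible by 4 and not by 100, so it is a leap year.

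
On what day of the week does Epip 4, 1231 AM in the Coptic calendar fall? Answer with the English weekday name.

Thursday

This is JDN 2274590 (8 July 1515 Gregorian).
JDN 2274590 mod 7 = 3, and JDN 0 was a Monday, so this is a Thursday.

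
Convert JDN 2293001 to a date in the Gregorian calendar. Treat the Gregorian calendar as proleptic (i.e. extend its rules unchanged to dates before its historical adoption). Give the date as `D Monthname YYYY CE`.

3 December 1565 CE

Counting from JDN 2299161 = 15 Oct 1582 gives an offset of -6160 days.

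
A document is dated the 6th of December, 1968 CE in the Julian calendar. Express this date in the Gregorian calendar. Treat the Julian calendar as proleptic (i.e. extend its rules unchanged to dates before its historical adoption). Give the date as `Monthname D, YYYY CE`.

At this point the Julian calendar is 13 days behind the Gregorian.
6 December 1968 Julian + 13 days → 19 December 1968 Gregorian.

December 19, 1968 CE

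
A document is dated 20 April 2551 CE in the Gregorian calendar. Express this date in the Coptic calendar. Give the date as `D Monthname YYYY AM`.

8 Parmouti 2267 AM

Julian Day Number of the source date = 2652903.
Converting JDN 2652903 to the Coptic calendar gives 8 Parmouti 2267 AM.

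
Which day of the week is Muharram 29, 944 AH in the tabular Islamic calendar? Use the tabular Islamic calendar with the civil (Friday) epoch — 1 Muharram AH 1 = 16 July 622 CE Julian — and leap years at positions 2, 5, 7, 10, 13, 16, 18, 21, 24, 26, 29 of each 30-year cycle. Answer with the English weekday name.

Sunday

Equivalently 18 July 1537 Gregorian, JDN 2282636.
Since JDN mod 7 = 6 (0 = Monday), the day is Sunday.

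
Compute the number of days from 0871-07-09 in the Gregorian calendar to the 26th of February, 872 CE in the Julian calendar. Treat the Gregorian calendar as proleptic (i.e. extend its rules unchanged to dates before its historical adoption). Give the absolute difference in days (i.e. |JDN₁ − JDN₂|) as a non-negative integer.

First date → JDN 2039376; second date → JDN 2039612.
The interval is |2039376 − 2039612| = 236 days.

236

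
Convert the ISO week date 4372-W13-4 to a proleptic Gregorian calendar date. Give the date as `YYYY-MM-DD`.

ISO week 1 of 4372 is the week containing the first Thursday of 4372.
Week 13, day 4 (Thursday) lands on 4372-03-30.

4372-03-30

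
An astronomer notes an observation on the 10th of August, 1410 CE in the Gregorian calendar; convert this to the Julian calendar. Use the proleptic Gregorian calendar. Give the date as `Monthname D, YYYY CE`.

August 1, 1410 CE

The Julian–Gregorian offset here is 9 days (Julian trailing).
10 August 1410 Gregorian − 9 days → 1 August 1410 Julian.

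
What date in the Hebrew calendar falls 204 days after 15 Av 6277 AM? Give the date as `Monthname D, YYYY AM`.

The starting date is JDN 2640591; 2640591 + 204 = 2640795.
JDN 2640795 corresponds to Adar I 13, 6278 AM.

Adar I 13, 6278 AM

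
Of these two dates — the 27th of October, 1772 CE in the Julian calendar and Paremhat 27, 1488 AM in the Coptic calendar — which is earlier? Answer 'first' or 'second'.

second

First date → JDN 2368581; second date → JDN 2368363.
JDN 2368363 < JDN 2368581, so the second date is earlier.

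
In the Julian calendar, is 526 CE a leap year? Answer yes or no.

no

526 mod 4 = 2, so it is a common year in the Julian calendar.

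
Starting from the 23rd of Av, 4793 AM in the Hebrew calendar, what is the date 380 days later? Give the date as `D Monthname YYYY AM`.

19 Av 4794 AM

Counting 380 days forward from JDN 2098564 reaches JDN 2098944, which is 19 Av 4794 AM.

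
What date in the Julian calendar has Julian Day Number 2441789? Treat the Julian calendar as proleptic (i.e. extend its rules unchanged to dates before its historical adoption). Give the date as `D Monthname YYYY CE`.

3 April 1973 CE

JDN 2441789 is 16 April 1973 in the Gregorian calendar.
In the Julian calendar that day is 3 April 1973 CE.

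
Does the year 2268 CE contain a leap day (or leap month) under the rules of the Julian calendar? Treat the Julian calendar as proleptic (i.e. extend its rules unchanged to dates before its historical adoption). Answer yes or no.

2268 mod 4 = 0, so it is a leap year in the Julian calendar.

yes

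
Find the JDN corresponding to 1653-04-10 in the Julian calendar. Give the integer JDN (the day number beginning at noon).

In the Gregorian calendar the same day is 20 April 1653.
JDN 2451545 is 1 January 2000 CE (Gregorian); the target day is −126629 days from there, so JDN = 2324916.

2324916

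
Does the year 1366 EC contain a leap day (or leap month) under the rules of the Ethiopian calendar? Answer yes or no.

1366 mod 4 = 2; in the Ethiopian calendar a year is leap when year mod 4 = 3, so it is a common year.

no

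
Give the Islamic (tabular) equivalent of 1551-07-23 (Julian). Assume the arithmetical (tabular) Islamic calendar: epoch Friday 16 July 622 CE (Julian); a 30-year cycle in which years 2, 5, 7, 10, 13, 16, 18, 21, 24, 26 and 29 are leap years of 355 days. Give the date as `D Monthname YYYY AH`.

19 Rajab 958 AH

Both dates share Julian Day Number 2287764; in the tabular Islamic calendar that is 19 Rajab 958 AH.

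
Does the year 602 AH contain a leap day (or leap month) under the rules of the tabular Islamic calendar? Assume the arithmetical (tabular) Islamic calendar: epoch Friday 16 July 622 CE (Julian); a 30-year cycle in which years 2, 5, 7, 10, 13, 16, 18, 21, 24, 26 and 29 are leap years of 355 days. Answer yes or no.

yes

Year 602 AH is year 2 of its 30-year cycle; leap positions are 2, 5, 7, 10, 13, 16, 18, 21, 24, 26, 29, so it is a leap year (355 days).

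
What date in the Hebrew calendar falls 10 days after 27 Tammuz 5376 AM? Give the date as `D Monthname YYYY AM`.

The starting date is JDN 2311485; 2311485 + 10 = 2311495.
JDN 2311495 corresponds to 8 Av 5376 AM.

8 Av 5376 AM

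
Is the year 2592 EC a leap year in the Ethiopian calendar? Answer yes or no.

no

2592 mod 4 = 0; in the Ethiopian calendar a year is leap when year mod 4 = 3, so it is a common year.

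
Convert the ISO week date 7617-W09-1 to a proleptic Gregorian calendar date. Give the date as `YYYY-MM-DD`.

ISO week 1 of 7617 is the week containing the first Thursday of 7617.
Week 9, day 1 (Monday) lands on 7617-02-27.

7617-02-27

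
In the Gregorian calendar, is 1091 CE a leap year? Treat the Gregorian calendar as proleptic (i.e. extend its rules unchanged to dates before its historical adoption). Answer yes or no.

no

1091 is not divisible by 4, so it is a common year.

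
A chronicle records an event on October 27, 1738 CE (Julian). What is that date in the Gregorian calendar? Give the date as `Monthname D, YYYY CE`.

November 7, 1738 CE

For dates in this range the Gregorian date is 11 days ahead of the Julian.
27 October 1738 Julian + 11 days → 7 November 1738 Gregorian.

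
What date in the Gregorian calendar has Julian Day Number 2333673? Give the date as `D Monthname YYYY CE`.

11 April 1677 CE

Counting from JDN 2299161 = 15 Oct 1582 gives an offset of 34512 days.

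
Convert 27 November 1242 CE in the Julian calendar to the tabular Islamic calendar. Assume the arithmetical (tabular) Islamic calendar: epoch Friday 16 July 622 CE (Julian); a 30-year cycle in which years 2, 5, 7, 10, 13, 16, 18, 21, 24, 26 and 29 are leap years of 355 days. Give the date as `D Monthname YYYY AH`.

Julian Day Number of the source date = 2175029.
Converting JDN 2175029 to the tabular Islamic calendar gives 2 Jumada al-Thani 640 AH.

2 Jumada al-Thani 640 AH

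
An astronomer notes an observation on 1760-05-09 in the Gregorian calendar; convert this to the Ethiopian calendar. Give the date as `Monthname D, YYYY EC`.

Ginbot 3, 1752 EC

Both dates share Julian Day Number 2364016; in the Ethiopian calendar that is 3 Ginbot 1752 EC.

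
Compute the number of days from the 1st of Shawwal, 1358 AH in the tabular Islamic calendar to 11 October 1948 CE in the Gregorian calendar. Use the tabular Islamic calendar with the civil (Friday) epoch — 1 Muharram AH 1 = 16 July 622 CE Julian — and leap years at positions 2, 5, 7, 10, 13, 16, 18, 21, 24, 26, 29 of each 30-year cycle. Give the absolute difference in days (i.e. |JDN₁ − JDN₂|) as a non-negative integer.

JDN of the first date = 2429582.
JDN of the second date = 2432836.
|2432836 − 2429582| = 3254.

3254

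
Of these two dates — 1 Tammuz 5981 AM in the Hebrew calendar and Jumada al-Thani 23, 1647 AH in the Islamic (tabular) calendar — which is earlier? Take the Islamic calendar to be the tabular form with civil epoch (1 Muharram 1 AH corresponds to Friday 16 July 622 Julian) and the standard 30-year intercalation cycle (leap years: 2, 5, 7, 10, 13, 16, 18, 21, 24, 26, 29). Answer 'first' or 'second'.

second

First date → JDN 2532436; second date → JDN 2531898.
JDN 2531898 < JDN 2532436, so the second date is earlier.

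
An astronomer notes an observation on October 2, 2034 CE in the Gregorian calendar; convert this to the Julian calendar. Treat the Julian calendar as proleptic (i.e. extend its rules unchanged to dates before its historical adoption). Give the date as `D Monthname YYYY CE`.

19 September 2034 CE

The Julian–Gregorian offset here is 13 days (Julian trailing).
2 October 2034 Gregorian − 13 days → 19 September 2034 Julian.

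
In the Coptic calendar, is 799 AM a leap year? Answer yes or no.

799 mod 4 = 3; in the Coptic calendar a year is leap when year mod 4 = 3, so it is a leap year.

yes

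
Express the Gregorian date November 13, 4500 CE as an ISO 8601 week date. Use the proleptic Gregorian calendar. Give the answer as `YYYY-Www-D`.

The weekday is Saturday (ISO weekday 6).
That Saturday belongs to ISO week 45 of ISO year 4500.

4500-W45-6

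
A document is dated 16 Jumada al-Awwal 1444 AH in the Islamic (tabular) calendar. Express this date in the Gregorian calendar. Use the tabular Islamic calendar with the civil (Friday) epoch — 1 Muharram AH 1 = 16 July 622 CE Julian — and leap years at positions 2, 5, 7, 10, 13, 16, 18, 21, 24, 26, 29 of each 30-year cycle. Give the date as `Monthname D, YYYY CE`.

Julian Day Number of the source date = 2459924.
Converting JDN 2459924 to the Gregorian calendar gives 10 December 2022 CE.

December 10, 2022 CE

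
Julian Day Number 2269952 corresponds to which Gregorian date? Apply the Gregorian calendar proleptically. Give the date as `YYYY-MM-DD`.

1502-10-26

Counting from JDN 2299161 = 15 Oct 1582 gives an offset of -29209 days.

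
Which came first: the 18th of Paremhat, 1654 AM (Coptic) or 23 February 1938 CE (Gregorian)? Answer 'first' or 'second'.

second

The two dates have Julian Day Numbers 2428985 and 2428953 respectively.
Since 2428953 < 2428985, the second date comes first.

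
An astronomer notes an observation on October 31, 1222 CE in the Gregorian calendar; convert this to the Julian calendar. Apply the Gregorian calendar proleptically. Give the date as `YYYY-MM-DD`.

For dates in this range the Gregorian date is 7 days ahead of the Julian.
31 October 1222 Gregorian − 7 days → 24 October 1222 Julian.

1222-10-24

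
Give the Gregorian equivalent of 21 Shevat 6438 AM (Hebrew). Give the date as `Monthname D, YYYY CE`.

Julian Day Number of the source date = 2699215.
Converting JDN 2699215 to the Gregorian calendar gives 5 February 2678 CE.

February 5, 2678 CE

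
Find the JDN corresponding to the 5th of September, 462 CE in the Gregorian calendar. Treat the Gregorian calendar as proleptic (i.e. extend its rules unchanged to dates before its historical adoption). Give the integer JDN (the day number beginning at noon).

JDN 2400001 is 17 November 1858 CE (Gregorian), MJD 0; the target day is −509951 days from there, so JDN = 1890050.

1890050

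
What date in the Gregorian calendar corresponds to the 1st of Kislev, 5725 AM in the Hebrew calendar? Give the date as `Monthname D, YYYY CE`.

Both dates share Julian Day Number 2438706; in the Gregorian calendar that is 6 November 1964 CE.

November 6, 1964 CE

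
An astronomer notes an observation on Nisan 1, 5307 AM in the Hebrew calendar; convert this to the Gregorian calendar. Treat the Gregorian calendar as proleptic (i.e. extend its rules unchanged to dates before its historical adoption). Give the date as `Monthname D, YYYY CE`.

April 1, 1547 CE

Both dates share Julian Day Number 2286180; in the Gregorian calendar that is 1 April 1547 CE.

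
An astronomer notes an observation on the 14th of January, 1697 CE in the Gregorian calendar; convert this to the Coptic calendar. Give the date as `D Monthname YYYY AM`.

Both dates share Julian Day Number 2340891; in the Coptic calendar that is 9 Tobi 1413 AM.

9 Tobi 1413 AM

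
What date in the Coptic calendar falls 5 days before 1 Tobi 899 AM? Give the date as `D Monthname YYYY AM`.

26 Koiak 899 AM

The starting date is JDN 2153144; 2153144 − 5 = 2153139.
JDN 2153139 corresponds to 26 Koiak 899 AM.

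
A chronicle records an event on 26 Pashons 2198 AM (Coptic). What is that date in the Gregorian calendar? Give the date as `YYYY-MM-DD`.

Both dates share Julian Day Number 2627749; in the Gregorian calendar that is 6 June 2482 CE.

2482-06-06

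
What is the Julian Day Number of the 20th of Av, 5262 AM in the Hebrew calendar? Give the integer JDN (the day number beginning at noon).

Equivalently 4 August 1502 (proleptic Gregorian).
JDN 2400001 is 17 November 1858 CE (Gregorian), MJD 0; the target day is −130132 days from there, so JDN = 2269869.

2269869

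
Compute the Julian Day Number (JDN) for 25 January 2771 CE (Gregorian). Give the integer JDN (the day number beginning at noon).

JDN 2299161 is 15 October 1582 CE (Gregorian); the target day is +434010 days from there, so JDN = 2733171.

2733171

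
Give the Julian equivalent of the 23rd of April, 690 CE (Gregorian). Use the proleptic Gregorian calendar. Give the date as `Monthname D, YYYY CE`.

April 20, 690 CE

For dates in this range the Gregorian date is 3 days ahead of the Julian.
23 April 690 Gregorian − 3 days → 20 April 690 Julian.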